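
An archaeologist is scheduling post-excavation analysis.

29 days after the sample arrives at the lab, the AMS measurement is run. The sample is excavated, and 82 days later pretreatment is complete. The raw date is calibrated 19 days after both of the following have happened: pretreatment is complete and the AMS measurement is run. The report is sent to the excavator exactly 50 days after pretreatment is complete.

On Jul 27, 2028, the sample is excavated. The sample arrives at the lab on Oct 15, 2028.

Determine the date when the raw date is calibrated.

The sample is excavated: Jul 27, 2028.
Pretreatment is complete: Jul 27, 2028 + 82 days = Oct 17, 2028.
The sample arrives at the lab: Oct 15, 2028.
The AMS measurement is run: Oct 15, 2028 + 29 days = Nov 13, 2028.
Both prerequisites met — pretreatment is complete (Oct 17, 2028), the AMS measurement is run (Nov 13, 2028); the later is Nov 13, 2028.
The raw date is calibrated: Nov 13, 2028 + 19 days = Dec 2, 2028.

Dec 2, 2028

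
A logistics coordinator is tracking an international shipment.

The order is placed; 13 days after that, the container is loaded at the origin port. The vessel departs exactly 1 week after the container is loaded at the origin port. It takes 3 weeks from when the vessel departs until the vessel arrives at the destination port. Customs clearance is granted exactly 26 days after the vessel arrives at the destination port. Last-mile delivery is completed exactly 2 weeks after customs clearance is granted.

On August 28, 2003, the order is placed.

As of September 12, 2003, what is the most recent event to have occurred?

The order is placed: Aug 28, 2003.
The container is loaded at the origin port: Aug 28, 2003 + 13 days = Sep 10, 2003.
The vessel departs: Sep 10, 2003 + 1 week = Sep 17, 2003.
The vessel arrives at the destination port: Sep 17, 2003 + 3 weeks = Oct 8, 2003.
Customs clearance is granted: Oct 8, 2003 + 26 days = Nov 3, 2003.
Last-mile delivery is completed: Nov 3, 2003 + 2 weeks = Nov 17, 2003.
Sep 12, 2003 falls between when the container is loaded at the origin port (Sep 10, 2003) and when the vessel departs (Sep 17, 2003).

The container is loaded at the origin port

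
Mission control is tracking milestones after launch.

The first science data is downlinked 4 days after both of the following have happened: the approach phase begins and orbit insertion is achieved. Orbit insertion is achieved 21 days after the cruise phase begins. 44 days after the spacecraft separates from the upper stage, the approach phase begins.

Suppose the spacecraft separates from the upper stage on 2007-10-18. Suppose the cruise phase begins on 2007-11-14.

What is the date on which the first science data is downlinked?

The spacecraft separates from the upper stage: Oct 18, 2007.
The approach phase begins: Oct 18, 2007 + 44 days = Dec 1, 2007.
The cruise phase begins: Nov 14, 2007.
Orbit insertion is achieved: Nov 14, 2007 + 21 days = Dec 5, 2007.
Both prerequisites met — the approach phase begins (Dec 1, 2007), orbit insertion is achieved (Dec 5, 2007); the later is Dec 5, 2007.
The first science data is downlinked: Dec 5, 2007 + 4 days = Dec 9, 2007.

2007-12-09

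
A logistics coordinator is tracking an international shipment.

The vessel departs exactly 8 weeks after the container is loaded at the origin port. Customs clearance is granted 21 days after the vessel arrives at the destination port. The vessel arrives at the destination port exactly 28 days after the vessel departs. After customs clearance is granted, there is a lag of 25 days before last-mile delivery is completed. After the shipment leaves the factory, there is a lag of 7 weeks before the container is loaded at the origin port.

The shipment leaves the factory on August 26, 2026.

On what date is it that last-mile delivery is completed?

February 21, 2027

The shipment leaves the factory: Aug 26, 2026.
The container is loaded at the origin port: Aug 26, 2026 + 7 weeks = Oct 14, 2026.
The vessel departs: Oct 14, 2026 + 8 weeks = Dec 9, 2026.
The vessel arrives at the destination port: Dec 9, 2026 + 28 days = Jan 6, 2027.
Customs clearance is granted: Jan 6, 2027 + 21 days = Jan 27, 2027.
Last-mile delivery is completed: Jan 27, 2027 + 25 days = Feb 21, 2027.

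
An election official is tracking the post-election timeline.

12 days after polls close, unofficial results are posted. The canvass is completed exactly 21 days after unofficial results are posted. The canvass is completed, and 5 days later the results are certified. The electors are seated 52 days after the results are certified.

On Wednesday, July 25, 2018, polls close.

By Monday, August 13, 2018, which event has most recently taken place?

Unofficial results are posted

Polls close: Jul 25, 2018.
Unofficial results are posted: Jul 25, 2018 + 12 days = Aug 6, 2018.
The canvass is completed: Aug 6, 2018 + 21 days = Aug 27, 2018.
The results are certified: Aug 27, 2018 + 5 days = Sep 1, 2018.
The electors are seated: Sep 1, 2018 + 52 days = Oct 23, 2018.
Aug 13, 2018 falls between when unofficial results are posted (Aug 6, 2018) and when the canvass is completed (Aug 27, 2018).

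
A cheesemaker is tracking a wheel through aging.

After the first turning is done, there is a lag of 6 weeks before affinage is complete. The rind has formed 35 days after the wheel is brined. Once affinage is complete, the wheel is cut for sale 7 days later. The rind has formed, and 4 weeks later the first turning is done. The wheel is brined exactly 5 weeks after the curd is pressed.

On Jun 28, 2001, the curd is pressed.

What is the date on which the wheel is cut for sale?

The curd is pressed: Jun 28, 2001.
The wheel is brined: Jun 28, 2001 + 5 weeks = Aug 2, 2001.
The rind has formed: Aug 2, 2001 + 35 days = Sep 6, 2001.
The first turning is done: Sep 6, 2001 + 4 weeks = Oct 4, 2001.
Affinage is complete: Oct 4, 2001 + 6 weeks = Nov 15, 2001.
The wheel is cut for sale: Nov 15, 2001 + 7 days = Nov 22, 2001.

Nov 22, 2001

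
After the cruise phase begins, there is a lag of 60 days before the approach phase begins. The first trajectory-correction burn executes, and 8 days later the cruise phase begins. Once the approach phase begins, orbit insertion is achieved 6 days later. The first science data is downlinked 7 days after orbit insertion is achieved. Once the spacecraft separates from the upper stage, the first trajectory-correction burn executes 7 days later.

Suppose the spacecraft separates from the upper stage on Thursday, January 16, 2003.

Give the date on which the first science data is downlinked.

Monday, April 14, 2003

The spacecraft separates from the upper stage: Jan 16, 2003.
The first trajectory-correction burn executes: Jan 16, 2003 + 7 days = Jan 23, 2003.
The cruise phase begins: Jan 23, 2003 + 8 days = Jan 31, 2003.
The approach phase begins: Jan 31, 2003 + 60 days = Apr 1, 2003.
Orbit insertion is achieved: Apr 1, 2003 + 6 days = Apr 7, 2003.
The first science data is downlinked: Apr 7, 2003 + 7 days = Apr 14, 2003.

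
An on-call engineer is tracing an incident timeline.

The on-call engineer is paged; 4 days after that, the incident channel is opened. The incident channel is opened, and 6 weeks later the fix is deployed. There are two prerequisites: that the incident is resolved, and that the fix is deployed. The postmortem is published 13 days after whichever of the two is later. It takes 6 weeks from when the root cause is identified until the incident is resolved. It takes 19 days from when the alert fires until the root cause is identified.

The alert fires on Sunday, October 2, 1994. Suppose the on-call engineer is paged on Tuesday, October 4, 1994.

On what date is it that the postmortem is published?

The alert fires: Oct 2, 1994.
The root cause is identified: Oct 2, 1994 + 19 days = Oct 21, 1994.
The incident is resolved: Oct 21, 1994 + 6 weeks = Dec 2, 1994.
The on-call engineer is paged: Oct 4, 1994.
The incident channel is opened: Oct 4, 1994 + 4 days = Oct 8, 1994.
The fix is deployed: Oct 8, 1994 + 6 weeks = Nov 19, 1994.
Both prerequisites met — the incident is resolved (Dec 2, 1994), the fix is deployed (Nov 19, 1994); the later is Dec 2, 1994.
The postmortem is published: Dec 2, 1994 + 13 days = Dec 15, 1994.

Thursday, December 15, 1994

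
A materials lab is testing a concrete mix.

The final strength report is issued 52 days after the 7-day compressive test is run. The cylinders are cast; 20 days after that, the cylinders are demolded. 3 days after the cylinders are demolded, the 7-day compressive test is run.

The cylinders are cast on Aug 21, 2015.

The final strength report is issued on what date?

Nov 4, 2015

The cylinders are cast: Aug 21, 2015.
The cylinders are demolded: Aug 21, 2015 + 20 days = Sep 10, 2015.
The 7-day compressive test is run: Sep 10, 2015 + 3 days = Sep 13, 2015.
The final strength report is issued: Sep 13, 2015 + 52 days = Nov 4, 2015.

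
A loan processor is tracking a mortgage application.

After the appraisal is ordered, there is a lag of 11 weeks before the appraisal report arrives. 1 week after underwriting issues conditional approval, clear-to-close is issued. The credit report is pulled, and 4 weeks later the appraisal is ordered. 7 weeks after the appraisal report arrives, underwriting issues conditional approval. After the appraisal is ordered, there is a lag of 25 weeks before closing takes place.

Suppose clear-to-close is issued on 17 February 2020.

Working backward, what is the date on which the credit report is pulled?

9 September 2019

Clear-to-close is issued: Feb 17, 2020.
Underwriting issues conditional approval: Feb 17, 2020 − 1 week = Feb 10, 2020.
The appraisal report arrives: Feb 10, 2020 − 7 weeks = Dec 23, 2019.
The appraisal is ordered: Dec 23, 2019 − 11 weeks = Oct 7, 2019.
The credit report is pulled: Oct 7, 2019 − 4 weeks = Sep 9, 2019.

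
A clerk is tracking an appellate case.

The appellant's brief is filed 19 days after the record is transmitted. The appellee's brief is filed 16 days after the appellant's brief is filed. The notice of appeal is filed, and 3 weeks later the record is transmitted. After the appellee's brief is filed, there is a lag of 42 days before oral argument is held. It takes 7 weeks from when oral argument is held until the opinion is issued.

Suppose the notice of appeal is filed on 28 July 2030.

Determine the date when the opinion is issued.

The notice of appeal is filed: Jul 28, 2030.
The record is transmitted: Jul 28, 2030 + 3 weeks = Aug 18, 2030.
The appellant's brief is filed: Aug 18, 2030 + 19 days = Sep 6, 2030.
The appellee's brief is filed: Sep 6, 2030 + 16 days = Sep 22, 2030.
Oral argument is held: Sep 22, 2030 + 42 days = Nov 3, 2030.
The opinion is issued: Nov 3, 2030 + 7 weeks = Dec 22, 2030.

22 December 2030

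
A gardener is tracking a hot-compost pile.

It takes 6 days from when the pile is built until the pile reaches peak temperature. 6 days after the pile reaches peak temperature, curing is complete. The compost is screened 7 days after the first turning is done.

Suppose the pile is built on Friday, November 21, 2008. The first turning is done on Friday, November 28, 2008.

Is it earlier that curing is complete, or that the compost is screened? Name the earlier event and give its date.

Curing is complete — Wednesday, December 3, 2008

The pile is built: Nov 21, 2008.
The pile reaches peak temperature: Nov 21, 2008 + 6 days = Nov 27, 2008.
Curing is complete: Nov 27, 2008 + 6 days = Dec 3, 2008.
The first turning is done: Nov 28, 2008.
The compost is screened: Nov 28, 2008 + 7 days = Dec 5, 2008.
Comparing: curing is complete on Dec 3, 2008 vs the compost is screened on Dec 5, 2008. Earlier: curing is complete.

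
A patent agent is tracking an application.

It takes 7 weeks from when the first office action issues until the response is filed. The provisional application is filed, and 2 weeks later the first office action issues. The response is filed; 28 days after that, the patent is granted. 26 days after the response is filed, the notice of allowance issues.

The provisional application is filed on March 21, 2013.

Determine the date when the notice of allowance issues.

The provisional application is filed: Mar 21, 2013.
The first office action issues: Mar 21, 2013 + 2 weeks = Apr 4, 2013.
The response is filed: Apr 4, 2013 + 7 weeks = May 23, 2013.
The notice of allowance issues: May 23, 2013 + 26 days = Jun 18, 2013.

June 18, 2013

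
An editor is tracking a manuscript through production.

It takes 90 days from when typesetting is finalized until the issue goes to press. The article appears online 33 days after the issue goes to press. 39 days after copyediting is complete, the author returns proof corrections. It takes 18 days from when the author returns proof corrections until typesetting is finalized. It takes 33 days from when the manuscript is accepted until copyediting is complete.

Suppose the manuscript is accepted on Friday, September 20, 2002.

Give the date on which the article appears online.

Monday, April 21, 2003

The manuscript is accepted: Sep 20, 2002.
Copyediting is complete: Sep 20, 2002 + 33 days = Oct 23, 2002.
The author returns proof corrections: Oct 23, 2002 + 39 days = Dec 1, 2002.
Typesetting is finalized: Dec 1, 2002 + 18 days = Dec 19, 2002.
The issue goes to press: Dec 19, 2002 + 90 days = Mar 19, 2003.
The article appears online: Mar 19, 2003 + 33 days = Apr 21, 2003.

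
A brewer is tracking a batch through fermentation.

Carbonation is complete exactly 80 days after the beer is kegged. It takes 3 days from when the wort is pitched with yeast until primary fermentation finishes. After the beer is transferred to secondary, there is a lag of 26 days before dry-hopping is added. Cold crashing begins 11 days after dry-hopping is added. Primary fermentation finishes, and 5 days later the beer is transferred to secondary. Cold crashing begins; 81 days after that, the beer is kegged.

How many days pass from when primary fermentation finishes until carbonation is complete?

203 days

Causal path: primary fermentation finishes → the beer is transferred to secondary → dry-hopping is added → cold crashing begins → the beer is kegged → carbonation is complete.
Total delay along the path: 5 + 26 + 11 + 81 + 80 = 203 days.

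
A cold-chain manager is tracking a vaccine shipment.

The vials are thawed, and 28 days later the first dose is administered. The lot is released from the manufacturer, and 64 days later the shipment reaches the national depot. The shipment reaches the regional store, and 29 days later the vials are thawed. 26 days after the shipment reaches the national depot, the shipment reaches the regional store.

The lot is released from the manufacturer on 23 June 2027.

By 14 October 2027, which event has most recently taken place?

The lot is released from the manufacturer: Jun 23, 2027.
The shipment reaches the national depot: Jun 23, 2027 + 64 days = Aug 26, 2027.
The shipment reaches the regional store: Aug 26, 2027 + 26 days = Sep 21, 2027.
The vials are thawed: Sep 21, 2027 + 29 days = Oct 20, 2027.
The first dose is administered: Oct 20, 2027 + 28 days = Nov 17, 2027.
Oct 14, 2027 falls between when the shipment reaches the regional store (Sep 21, 2027) and when the vials are thawed (Oct 20, 2027).

The shipment reaches the regional store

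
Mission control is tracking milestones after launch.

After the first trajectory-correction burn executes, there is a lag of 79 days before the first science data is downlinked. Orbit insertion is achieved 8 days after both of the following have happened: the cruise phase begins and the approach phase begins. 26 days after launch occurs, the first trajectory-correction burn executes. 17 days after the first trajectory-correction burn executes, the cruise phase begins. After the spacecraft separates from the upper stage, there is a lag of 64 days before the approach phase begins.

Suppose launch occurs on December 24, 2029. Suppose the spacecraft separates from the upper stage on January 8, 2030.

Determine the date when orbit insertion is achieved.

March 21, 2030

Launch occurs: Dec 24, 2029.
The first trajectory-correction burn executes: Dec 24, 2029 + 26 days = Jan 19, 2030.
The cruise phase begins: Jan 19, 2030 + 17 days = Feb 5, 2030.
The spacecraft separates from the upper stage: Jan 8, 2030.
The approach phase begins: Jan 8, 2030 + 64 days = Mar 13, 2030.
Both prerequisites met — the cruise phase begins (Feb 5, 2030), the approach phase begins (Mar 13, 2030); the later is Mar 13, 2030.
Orbit insertion is achieved: Mar 13, 2030 + 8 days = Mar 21, 2030.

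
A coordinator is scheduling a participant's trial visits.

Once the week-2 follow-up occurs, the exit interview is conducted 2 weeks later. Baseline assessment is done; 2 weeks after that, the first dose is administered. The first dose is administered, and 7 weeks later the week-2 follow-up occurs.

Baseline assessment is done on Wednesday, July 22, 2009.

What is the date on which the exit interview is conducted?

Wednesday, October 7, 2009

Baseline assessment is done: Jul 22, 2009.
The first dose is administered: Jul 22, 2009 + 2 weeks = Aug 5, 2009.
The week-2 follow-up occurs: Aug 5, 2009 + 7 weeks = Sep 23, 2009.
The exit interview is conducted: Sep 23, 2009 + 2 weeks = Oct 7, 2009.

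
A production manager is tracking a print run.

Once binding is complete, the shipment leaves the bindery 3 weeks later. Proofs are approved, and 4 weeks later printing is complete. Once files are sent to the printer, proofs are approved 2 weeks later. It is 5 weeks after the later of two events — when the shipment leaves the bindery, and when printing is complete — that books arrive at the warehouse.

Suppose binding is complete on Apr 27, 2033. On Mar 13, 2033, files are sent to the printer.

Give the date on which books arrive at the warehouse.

Jun 22, 2033

Binding is complete: Apr 27, 2033.
The shipment leaves the bindery: Apr 27, 2033 + 3 weeks = May 18, 2033.
Files are sent to the printer: Mar 13, 2033.
Proofs are approved: Mar 13, 2033 + 2 weeks = Mar 27, 2033.
Printing is complete: Mar 27, 2033 + 4 weeks = Apr 24, 2033.
Both prerequisites met — the shipment leaves the bindery (May 18, 2033), printing is complete (Apr 24, 2033); the later is May 18, 2033.
Books arrive at the warehouse: May 18, 2033 + 5 weeks = Jun 22, 2033.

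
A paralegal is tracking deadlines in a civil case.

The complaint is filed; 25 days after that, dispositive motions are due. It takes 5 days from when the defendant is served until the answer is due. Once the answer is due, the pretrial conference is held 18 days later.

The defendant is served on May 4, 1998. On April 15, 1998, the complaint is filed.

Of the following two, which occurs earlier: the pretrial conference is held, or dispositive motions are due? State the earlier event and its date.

Dispositive motions are due — May 10, 1998

The defendant is served: May 4, 1998.
The answer is due: May 4, 1998 + 5 days = May 9, 1998.
The pretrial conference is held: May 9, 1998 + 18 days = May 27, 1998.
The complaint is filed: Apr 15, 1998.
Dispositive motions are due: Apr 15, 1998 + 25 days = May 10, 1998.
Comparing: the pretrial conference is held on May 27, 1998 vs dispositive motions are due on May 10, 1998. Earlier: dispositive motions are due.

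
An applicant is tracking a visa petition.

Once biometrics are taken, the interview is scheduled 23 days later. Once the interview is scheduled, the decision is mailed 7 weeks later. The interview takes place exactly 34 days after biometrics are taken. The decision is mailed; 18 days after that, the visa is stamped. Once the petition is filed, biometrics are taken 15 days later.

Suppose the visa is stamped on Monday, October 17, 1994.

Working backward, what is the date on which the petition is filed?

The visa is stamped: Oct 17, 1994.
The decision is mailed: Oct 17, 1994 − 18 days = Sep 29, 1994.
The interview is scheduled: Sep 29, 1994 − 7 weeks = Aug 11, 1994.
Biometrics are taken: Aug 11, 1994 − 23 days = Jul 19, 1994.
The petition is filed: Jul 19, 1994 − 15 days = Jul 4, 1994.

Monday, July 4, 1994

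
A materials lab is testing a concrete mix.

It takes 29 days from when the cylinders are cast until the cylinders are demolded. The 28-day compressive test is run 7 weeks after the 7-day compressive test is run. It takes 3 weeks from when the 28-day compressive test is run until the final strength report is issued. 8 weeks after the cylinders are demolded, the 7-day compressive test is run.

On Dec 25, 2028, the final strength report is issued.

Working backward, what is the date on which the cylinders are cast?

Jul 23, 2028

The final strength report is issued: Dec 25, 2028.
The 28-day compressive test is run: Dec 25, 2028 − 3 weeks = Dec 4, 2028.
The 7-day compressive test is run: Dec 4, 2028 − 7 weeks = Oct 16, 2028.
The cylinders are demolded: Oct 16, 2028 − 8 weeks = Aug 21, 2028.
The cylinders are cast: Aug 21, 2028 − 29 days = Jul 23, 2028.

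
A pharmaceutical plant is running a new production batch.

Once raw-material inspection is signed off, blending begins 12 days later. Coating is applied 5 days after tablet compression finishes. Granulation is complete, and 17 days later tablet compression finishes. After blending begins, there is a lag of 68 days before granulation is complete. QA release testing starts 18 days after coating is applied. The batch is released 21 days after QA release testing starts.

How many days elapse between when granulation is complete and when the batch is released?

61 days

Causal path: granulation is complete → tablet compression finishes → coating is applied → QA release testing starts → the batch is released.
Total delay along the path: 17 + 5 + 18 + 21 = 61 days.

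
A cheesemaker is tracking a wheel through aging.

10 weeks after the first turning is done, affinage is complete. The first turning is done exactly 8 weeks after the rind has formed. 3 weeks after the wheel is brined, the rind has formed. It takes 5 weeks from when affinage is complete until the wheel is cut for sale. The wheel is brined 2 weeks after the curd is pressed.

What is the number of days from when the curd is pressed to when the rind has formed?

Causal path: the curd is pressed → the wheel is brined → the rind has formed.
Total delay along the path: 2 + 3 weeks = 5 weeks = 35 days.

35 days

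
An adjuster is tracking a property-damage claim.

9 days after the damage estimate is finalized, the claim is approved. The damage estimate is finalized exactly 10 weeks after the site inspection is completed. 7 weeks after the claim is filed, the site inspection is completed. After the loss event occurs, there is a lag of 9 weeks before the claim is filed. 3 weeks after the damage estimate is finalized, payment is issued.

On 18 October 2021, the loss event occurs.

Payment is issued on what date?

The loss event occurs: Oct 18, 2021.
The claim is filed: Oct 18, 2021 + 9 weeks = Dec 20, 2021.
The site inspection is completed: Dec 20, 2021 + 7 weeks = Feb 7, 2022.
The damage estimate is finalized: Feb 7, 2022 + 10 weeks = Apr 18, 2022.
Payment is issued: Apr 18, 2022 + 3 weeks = May 9, 2022.

9 May 2022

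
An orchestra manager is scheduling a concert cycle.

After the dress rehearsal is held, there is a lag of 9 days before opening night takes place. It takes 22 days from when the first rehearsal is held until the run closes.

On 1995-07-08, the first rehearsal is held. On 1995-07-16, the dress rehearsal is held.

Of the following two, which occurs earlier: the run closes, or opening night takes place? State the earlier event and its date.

The first rehearsal is held: Jul 8, 1995.
The run closes: Jul 8, 1995 + 22 days = Jul 30, 1995.
The dress rehearsal is held: Jul 16, 1995.
Opening night takes place: Jul 16, 1995 + 9 days = Jul 25, 1995.
Comparing: the run closes on Jul 30, 1995 vs opening night takes place on Jul 25, 1995. Earlier: opening night takes place.

Opening night takes place — 1995-07-25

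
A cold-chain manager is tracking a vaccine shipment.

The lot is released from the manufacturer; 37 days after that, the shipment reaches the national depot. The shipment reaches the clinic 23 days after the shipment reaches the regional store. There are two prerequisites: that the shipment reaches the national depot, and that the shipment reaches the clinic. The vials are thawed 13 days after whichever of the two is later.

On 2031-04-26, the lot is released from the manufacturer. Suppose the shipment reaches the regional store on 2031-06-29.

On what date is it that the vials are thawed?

2031-08-04

The lot is released from the manufacturer: Apr 26, 2031.
The shipment reaches the national depot: Apr 26, 2031 + 37 days = Jun 2, 2031.
The shipment reaches the regional store: Jun 29, 2031.
The shipment reaches the clinic: Jun 29, 2031 + 23 days = Jul 22, 2031.
Both prerequisites met — the shipment reaches the national depot (Jun 2, 2031), the shipment reaches the clinic (Jul 22, 2031); the later is Jul 22, 2031.
The vials are thawed: Jul 22, 2031 + 13 days = Aug 4, 2031.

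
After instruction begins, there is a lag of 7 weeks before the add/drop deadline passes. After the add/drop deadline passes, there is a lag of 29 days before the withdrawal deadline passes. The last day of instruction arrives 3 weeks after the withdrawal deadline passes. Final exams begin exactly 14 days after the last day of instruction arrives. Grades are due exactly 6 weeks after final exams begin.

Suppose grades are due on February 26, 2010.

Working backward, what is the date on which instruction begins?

Grades are due: Feb 26, 2010.
Final exams begin: Feb 26, 2010 − 6 weeks = Jan 15, 2010.
The last day of instruction arrives: Jan 15, 2010 − 14 days = Jan 1, 2010.
The withdrawal deadline passes: Jan 1, 2010 − 3 weeks = Dec 11, 2009.
The add/drop deadline passes: Dec 11, 2009 − 29 days = Nov 12, 2009.
Instruction begins: Nov 12, 2009 − 7 weeks = Sep 24, 2009.

September 24, 2009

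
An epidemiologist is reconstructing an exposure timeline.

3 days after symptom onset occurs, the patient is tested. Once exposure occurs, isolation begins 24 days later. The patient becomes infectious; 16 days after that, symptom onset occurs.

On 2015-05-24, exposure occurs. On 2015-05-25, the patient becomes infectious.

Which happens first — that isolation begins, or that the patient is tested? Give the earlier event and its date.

Exposure occurs: May 24, 2015.
Isolation begins: May 24, 2015 + 24 days = Jun 17, 2015.
The patient becomes infectious: May 25, 2015.
Symptom onset occurs: May 25, 2015 + 16 days = Jun 10, 2015.
The patient is tested: Jun 10, 2015 + 3 days = Jun 13, 2015.
Comparing: isolation begins on Jun 17, 2015 vs the patient is tested on Jun 13, 2015. Earlier: the patient is tested.

The patient is tested — 2015-06-13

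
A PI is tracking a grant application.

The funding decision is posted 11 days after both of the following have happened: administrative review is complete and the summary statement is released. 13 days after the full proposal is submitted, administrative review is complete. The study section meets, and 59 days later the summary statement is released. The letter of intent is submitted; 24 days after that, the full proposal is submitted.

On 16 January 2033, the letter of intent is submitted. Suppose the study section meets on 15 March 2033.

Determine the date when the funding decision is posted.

The letter of intent is submitted: Jan 16, 2033.
The full proposal is submitted: Jan 16, 2033 + 24 days = Feb 9, 2033.
Administrative review is complete: Feb 9, 2033 + 13 days = Feb 22, 2033.
The study section meets: Mar 15, 2033.
The summary statement is released: Mar 15, 2033 + 59 days = May 13, 2033.
Both prerequisites met — administrative review is complete (Feb 22, 2033), the summary statement is released (May 13, 2033); the later is May 13, 2033.
The funding decision is posted: May 13, 2033 + 11 days = May 24, 2033.

24 May 2033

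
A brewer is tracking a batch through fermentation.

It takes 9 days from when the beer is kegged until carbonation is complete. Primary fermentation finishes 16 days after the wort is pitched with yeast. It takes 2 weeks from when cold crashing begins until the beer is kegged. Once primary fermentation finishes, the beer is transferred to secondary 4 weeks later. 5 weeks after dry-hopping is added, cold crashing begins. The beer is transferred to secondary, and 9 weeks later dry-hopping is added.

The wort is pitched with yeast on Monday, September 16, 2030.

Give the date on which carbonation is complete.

Friday, February 28, 2031

The wort is pitched with yeast: Sep 16, 2030.
Primary fermentation finishes: Sep 16, 2030 + 16 days = Oct 2, 2030.
The beer is transferred to secondary: Oct 2, 2030 + 4 weeks = Oct 30, 2030.
Dry-hopping is added: Oct 30, 2030 + 9 weeks = Jan 1, 2031.
Cold crashing begins: Jan 1, 2031 + 5 weeks = Feb 5, 2031.
The beer is kegged: Feb 5, 2031 + 2 weeks = Feb 19, 2031.
Carbonation is complete: Feb 19, 2031 + 9 days = Feb 28, 2031.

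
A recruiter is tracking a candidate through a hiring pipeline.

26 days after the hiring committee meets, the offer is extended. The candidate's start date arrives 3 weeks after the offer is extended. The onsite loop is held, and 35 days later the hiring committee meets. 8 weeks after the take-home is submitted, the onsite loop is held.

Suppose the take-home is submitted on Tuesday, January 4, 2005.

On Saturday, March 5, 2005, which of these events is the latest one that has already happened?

The take-home is submitted: Jan 4, 2005.
The onsite loop is held: Jan 4, 2005 + 8 weeks = Mar 1, 2005.
The hiring committee meets: Mar 1, 2005 + 35 days = Apr 5, 2005.
The offer is extended: Apr 5, 2005 + 26 days = May 1, 2005.
The candidate's start date arrives: May 1, 2005 + 3 weeks = May 22, 2005.
Mar 5, 2005 falls between when the onsite loop is held (Mar 1, 2005) and when the hiring committee meets (Apr 5, 2005).

The onsite loop is held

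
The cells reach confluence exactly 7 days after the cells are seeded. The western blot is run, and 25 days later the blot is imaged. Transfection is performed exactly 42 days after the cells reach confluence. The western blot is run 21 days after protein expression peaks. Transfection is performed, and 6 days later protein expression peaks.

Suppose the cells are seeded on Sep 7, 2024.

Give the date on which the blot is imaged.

Dec 17, 2024

The cells are seeded: Sep 7, 2024.
The cells reach confluence: Sep 7, 2024 + 7 days = Sep 14, 2024.
Transfection is performed: Sep 14, 2024 + 42 days = Oct 26, 2024.
Protein expression peaks: Oct 26, 2024 + 6 days = Nov 1, 2024.
The western blot is run: Nov 1, 2024 + 21 days = Nov 22, 2024.
The blot is imaged: Nov 22, 2024 + 25 days = Dec 17, 2024.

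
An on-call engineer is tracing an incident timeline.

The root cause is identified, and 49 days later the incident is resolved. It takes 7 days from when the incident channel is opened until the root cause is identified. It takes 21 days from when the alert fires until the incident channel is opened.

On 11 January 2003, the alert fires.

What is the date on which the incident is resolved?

The alert fires: Jan 11, 2003.
The incident channel is opened: Jan 11, 2003 + 21 days = Feb 1, 2003.
The root cause is identified: Feb 1, 2003 + 7 days = Feb 8, 2003.
The incident is resolved: Feb 8, 2003 + 49 days = Mar 29, 2003.

29 March 2003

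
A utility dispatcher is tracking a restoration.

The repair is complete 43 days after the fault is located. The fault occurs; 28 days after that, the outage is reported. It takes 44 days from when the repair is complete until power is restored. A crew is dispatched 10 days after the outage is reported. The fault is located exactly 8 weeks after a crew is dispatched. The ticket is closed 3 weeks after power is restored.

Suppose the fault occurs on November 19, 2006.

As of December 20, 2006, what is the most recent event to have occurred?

The fault occurs: Nov 19, 2006.
The outage is reported: Nov 19, 2006 + 28 days = Dec 17, 2006.
A crew is dispatched: Dec 17, 2006 + 10 days = Dec 27, 2006.
The fault is located: Dec 27, 2006 + 8 weeks = Feb 21, 2007.
The repair is complete: Feb 21, 2007 + 43 days = Apr 5, 2007.
Power is restored: Apr 5, 2007 + 44 days = May 19, 2007.
The ticket is closed: May 19, 2007 + 3 weeks = Jun 9, 2007.
Dec 20, 2006 falls between when the outage is reported (Dec 17, 2006) and when a crew is dispatched (Dec 27, 2006).

The outage is reported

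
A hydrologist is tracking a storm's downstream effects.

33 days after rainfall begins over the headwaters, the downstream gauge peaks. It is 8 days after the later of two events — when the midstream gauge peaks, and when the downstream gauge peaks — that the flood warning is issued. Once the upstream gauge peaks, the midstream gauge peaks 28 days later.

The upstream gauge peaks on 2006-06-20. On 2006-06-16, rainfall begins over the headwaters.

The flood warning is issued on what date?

The upstream gauge peaks: Jun 20, 2006.
The midstream gauge peaks: Jun 20, 2006 + 28 days = Jul 18, 2006.
Rainfall begins over the headwaters: Jun 16, 2006.
The downstream gauge peaks: Jun 16, 2006 + 33 days = Jul 19, 2006.
Both prerequisites met — the midstream gauge peaks (Jul 18, 2006), the downstream gauge peaks (Jul 19, 2006); the later is Jul 19, 2006.
The flood warning is issued: Jul 19, 2006 + 8 days = Jul 27, 2006.

2006-07-27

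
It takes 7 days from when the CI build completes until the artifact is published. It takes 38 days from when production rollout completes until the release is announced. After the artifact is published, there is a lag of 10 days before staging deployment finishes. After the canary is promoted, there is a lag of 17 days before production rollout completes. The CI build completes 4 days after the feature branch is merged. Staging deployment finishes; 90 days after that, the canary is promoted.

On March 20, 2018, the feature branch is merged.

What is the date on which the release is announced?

The feature branch is merged: Mar 20, 2018.
The CI build completes: Mar 20, 2018 + 4 days = Mar 24, 2018.
The artifact is published: Mar 24, 2018 + 7 days = Mar 31, 2018.
Staging deployment finishes: Mar 31, 2018 + 10 days = Apr 10, 2018.
The canary is promoted: Apr 10, 2018 + 90 days = Jul 9, 2018.
Production rollout completes: Jul 9, 2018 + 17 days = Jul 26, 2018.
The release is announced: Jul 26, 2018 + 38 days = Sep 2, 2018.

September 2, 2018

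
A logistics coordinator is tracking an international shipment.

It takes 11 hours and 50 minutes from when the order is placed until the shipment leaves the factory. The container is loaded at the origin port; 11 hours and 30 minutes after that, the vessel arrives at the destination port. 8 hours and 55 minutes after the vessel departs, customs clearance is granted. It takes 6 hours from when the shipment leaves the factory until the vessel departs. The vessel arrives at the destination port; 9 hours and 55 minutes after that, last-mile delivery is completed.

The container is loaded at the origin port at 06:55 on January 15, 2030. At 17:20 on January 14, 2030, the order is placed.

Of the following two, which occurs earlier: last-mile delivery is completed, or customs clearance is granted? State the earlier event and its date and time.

Customs clearance is granted — 20:05 on January 15, 2030

The container is loaded at the origin port: 06:55 Jan 15, 2030.
The vessel arrives at the destination port: 06:55 Jan 15, 2030 + 11h30m = 18:25 Jan 15, 2030.
Last-mile delivery is completed: 18:25 Jan 15, 2030 + 9h55m = 04:20 Jan 16, 2030.
The order is placed: 17:20 Jan 14, 2030.
The shipment leaves the factory: 17:20 Jan 14, 2030 + 11h50m = 05:10 Jan 15, 2030.
The vessel departs: 05:10 Jan 15, 2030 + 6h = 11:10 Jan 15, 2030.
Customs clearance is granted: 11:10 Jan 15, 2030 + 8h55m = 20:05 Jan 15, 2030.
Comparing: last-mile delivery is completed at 04:20 Jan 16, 2030 vs customs clearance is granted at 20:05 Jan 15, 2030. Earlier: customs clearance is granted.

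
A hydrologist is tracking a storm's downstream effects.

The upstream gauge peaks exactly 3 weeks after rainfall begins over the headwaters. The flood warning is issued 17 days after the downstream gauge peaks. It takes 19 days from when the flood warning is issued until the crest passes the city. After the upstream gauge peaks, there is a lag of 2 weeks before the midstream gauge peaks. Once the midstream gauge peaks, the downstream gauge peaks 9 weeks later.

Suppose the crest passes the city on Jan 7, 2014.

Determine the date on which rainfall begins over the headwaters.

The crest passes the city: Jan 7, 2014.
The flood warning is issued: Jan 7, 2014 − 19 days = Dec 19, 2013.
The downstream gauge peaks: Dec 19, 2013 − 17 days = Dec 2, 2013.
The midstream gauge peaks: Dec 2, 2013 − 9 weeks = Sep 30, 2013.
The upstream gauge peaks: Sep 30, 2013 − 2 weeks = Sep 16, 2013.
Rainfall begins over the headwaters: Sep 16, 2013 − 3 weeks = Aug 26, 2013.

Aug 26, 2013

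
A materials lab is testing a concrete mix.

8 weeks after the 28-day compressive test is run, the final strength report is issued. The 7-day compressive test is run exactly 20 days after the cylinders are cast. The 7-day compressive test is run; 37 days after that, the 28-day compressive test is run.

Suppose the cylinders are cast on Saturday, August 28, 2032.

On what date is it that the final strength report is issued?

The cylinders are cast: Aug 28, 2032.
The 7-day compressive test is run: Aug 28, 2032 + 20 days = Sep 17, 2032.
The 28-day compressive test is run: Sep 17, 2032 + 37 days = Oct 24, 2032.
The final strength report is issued: Oct 24, 2032 + 8 weeks = Dec 19, 2032.

Sunday, December 19, 2032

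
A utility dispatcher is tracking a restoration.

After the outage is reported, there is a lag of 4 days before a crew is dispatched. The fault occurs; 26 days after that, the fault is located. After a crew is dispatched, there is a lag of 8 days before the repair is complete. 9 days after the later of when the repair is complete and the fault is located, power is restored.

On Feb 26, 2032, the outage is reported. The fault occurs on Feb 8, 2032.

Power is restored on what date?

The outage is reported: Feb 26, 2032.
A crew is dispatched: Feb 26, 2032 + 4 days = Mar 1, 2032.
The repair is complete: Mar 1, 2032 + 8 days = Mar 9, 2032.
The fault occurs: Feb 8, 2032.
The fault is located: Feb 8, 2032 + 26 days = Mar 5, 2032.
Both prerequisites met — the repair is complete (Mar 9, 2032), the fault is located (Mar 5, 2032); the later is Mar 9, 2032.
Power is restored: Mar 9, 2032 + 9 days = Mar 18, 2032.

Mar 18, 2032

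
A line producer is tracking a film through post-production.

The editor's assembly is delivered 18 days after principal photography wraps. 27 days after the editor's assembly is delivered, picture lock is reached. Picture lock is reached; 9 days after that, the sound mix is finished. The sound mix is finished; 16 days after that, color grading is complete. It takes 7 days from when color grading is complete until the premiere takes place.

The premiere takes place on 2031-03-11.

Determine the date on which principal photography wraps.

The premiere takes place: Mar 11, 2031.
Color grading is complete: Mar 11, 2031 − 7 days = Mar 4, 2031.
The sound mix is finished: Mar 4, 2031 − 16 days = Feb 16, 2031.
Picture lock is reached: Feb 16, 2031 − 9 days = Feb 7, 2031.
The editor's assembly is delivered: Feb 7, 2031 − 27 days = Jan 11, 2031.
Principal photography wraps: Jan 11, 2031 − 18 days = Dec 24, 2030.

2030-12-24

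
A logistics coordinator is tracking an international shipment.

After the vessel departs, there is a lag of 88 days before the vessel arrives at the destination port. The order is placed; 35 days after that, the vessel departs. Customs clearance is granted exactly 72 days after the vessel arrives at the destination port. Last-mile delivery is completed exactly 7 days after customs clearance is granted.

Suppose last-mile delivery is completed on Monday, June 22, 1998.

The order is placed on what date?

Last-mile delivery is completed: Jun 22, 1998.
Customs clearance is granted: Jun 22, 1998 − 7 days = Jun 15, 1998.
The vessel arrives at the destination port: Jun 15, 1998 − 72 days = Apr 4, 1998.
The vessel departs: Apr 4, 1998 − 88 days = Jan 6, 1998.
The order is placed: Jan 6, 1998 − 35 days = Dec 2, 1997.

Tuesday, December 2, 1997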